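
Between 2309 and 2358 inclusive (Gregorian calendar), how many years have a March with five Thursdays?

March has 31 days; it has five Thursdays when Thursday falls among the first (month-length − 28) days — i.e. when March 1 is one of Thursday/Wednesday/Tuesday.
March 1 by year: 2309:Mon 2310:Tue✓ 2311:Wed✓ 2312:Fri 2313:Sat 2314:Sun 2315:Mon 2316:Wed✓ 2317:Thu✓ 2318:Fri 2319:Sat 2320:Mon 2321:Tue✓ 2322:Wed✓ 2323:Thu✓ …(20 more)… 2344:Wed✓ 2345:Thu✓ 2346:Fri 2347:Sat 2348:Mon 2349:Tue✓ 2350:Wed✓ 2351:Thu✓ 2352:Sat 2353:Sun 2354:Mon 2355:Tue✓ 2356:Thu✓ 2357:Fri 2358:Sat
Years with five Thursdays: 2310, 2311, 2316, 2317, 2321, 2322, 2323, 2327, 2328, 2332, 2333, 2334, 2338, 2339, 2344, 2345, 2349, 2350, 2351, 2355, 2356 → 21.

21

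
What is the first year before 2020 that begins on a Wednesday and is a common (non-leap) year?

Jan 1 advances by 2 weekdays after a leap year and by 1 after a common year.
2020: Jan 1 is Wednesday (leap).
2019: Tuesday
2018: Monday
2017: Sunday
2016: Friday (leap)
2015: Thursday
2014: Wednesday
2014 begins on a Wednesday and is a common year.

2014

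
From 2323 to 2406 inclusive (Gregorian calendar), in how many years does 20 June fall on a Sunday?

12

Track 20 June's weekday year by year (advancing +1, or +2 across a Feb 29):
  2323: Wed  2324: Fri (+2)  2325: Sat (+1)  2326: Sun (+1) ✓  2327: Mon (+1)
  2328: Wed (+2)  2329: Thu (+1)  2330: Fri (+1)  2331: Sat (+1)  2332: Mon (+2)
  2333: Tue (+1)  2334: Wed (+1)  2335: Thu (+1)  2336: Sat (+2)  … (56 more years) …
  2393: Sun (+1) ✓  2394: Mon (+1)  2395: Tue (+1)  2396: Thu (+2)  2397: Fri (+1)
  2398: Sat (+1)  2399: Sun (+1) ✓  2400: Tue (+2)  2401: Wed (+1)  2402: Thu (+1)
  2403: Fri (+1)  2404: Sun (+2) ✓  2405: Mon (+1)  2406: Tue (+1)
Sunday years: 2326, 2337, 2343, 2348, 2354, 2365, 2371, 2376, 2382, 2393, 2399, 2404 — 12 in total.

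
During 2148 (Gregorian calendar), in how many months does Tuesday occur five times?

A month of length L has five Tuesdays iff its first Tuesday is on day ≤ L−28 (so day 1–3 in a 31-day month, 1–2 in a 30-day month, day 1 in a leap February).
Checking each month of 2148: Jan starts Mon (31d) ✓; Feb starts Thu (29d); Mar starts Fri (31d); Apr starts Mon (30d) ✓; May starts Wed (31d); Jun starts Sat (30d); Jul starts Mon (31d) ✓; Aug starts Thu (31d); Sep starts Sun (30d); Oct starts Tue (31d) ✓; Nov starts Fri (30d); Dec starts Sun (31d) ✓.
Five-Tuesday months: January, April, July, October, December → 5.

5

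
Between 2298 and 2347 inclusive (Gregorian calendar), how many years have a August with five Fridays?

August has 31 days; it has five Fridays when Friday falls among the first (month-length − 28) days — i.e. when August 1 is one of Friday/Thursday/Wednesday.
August 1 by year: 2298:Mon 2299:Tue 2300:Wed✓ 2301:Thu✓ 2302:Fri✓ 2303:Sat 2304:Mon 2305:Tue 2306:Wed✓ 2307:Thu✓ 2308:Sat 2309:Sun 2310:Mon 2311:Tue 2312:Thu✓ …(20 more)… 2333:Tue 2334:Wed✓ 2335:Thu✓ 2336:Sat 2337:Sun 2338:Mon 2339:Tue 2340:Thu✓ 2341:Fri✓ 2342:Sat 2343:Sun 2344:Tue 2345:Wed✓ 2346:Thu✓ 2347:Fri✓
Years with five Fridays: 2300, 2301, 2302, 2306, 2307, 2312, 2313, 2317, 2318, 2319, 2323, 2324, 2328, 2329, 2330, 2334, 2335, 2340, 2341, 2345, 2346, 2347 → 22.

22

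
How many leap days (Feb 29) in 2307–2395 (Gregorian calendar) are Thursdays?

3

Leap years in 2307–2395: 22 of them.
Feb 29 weekday advances by 5 (mod 7) from one leap year to the next four years later (or differs when a century non-leap intervenes).
Leap-day weekdays: 2308:Sat 2312:Thu✓ 2316:Tue 2320:Sun 2324:Fri 2328:Wed 2332:Mon 2336:Sat 2340:Thu✓ 2344:Tue 2348:Sun 2352:Fri 2356:Wed 2360:Mon 2364:Sat 2368:Thu✓ 2372:Tue 2376:Sun 2380:Fri 2384:Wed 2388:Mon 2392:Sat
Thursday: 2312, 2340, 2368 → 3.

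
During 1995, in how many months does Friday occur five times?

4

A month of length L has five Fridays iff its first Friday is on day ≤ L−28 (so day 1–3 in a 31-day month, 1–2 in a 30-day month, day 1 in a leap February).
Checking each month of 1995: Jan starts Sun (31d); Feb starts Wed (28d); Mar starts Wed (31d) ✓; Apr starts Sat (30d); May starts Mon (31d); Jun starts Thu (30d) ✓; Jul starts Sat (31d); Aug starts Tue (31d); Sep starts Fri (30d) ✓; Oct starts Sun (31d); Nov starts Wed (30d); Dec starts Fri (31d) ✓.
Five-Friday months: March, June, September, December → 4.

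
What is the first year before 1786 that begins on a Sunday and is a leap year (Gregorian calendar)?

Jan 1 advances by 2 weekdays after a leap year and by 1 after a common year.
1786: Jan 1 is Sunday.
1785: Saturday
1784: Thursday (leap)
1783: Wednesday
1782: Tuesday
1781: Monday
1780: Saturday (leap)
1779: Friday
1778: Thursday
1777: Wednesday
1776: Monday (leap)
1775: Sunday
1774: Saturday
1773: Friday
1772: Wednesday (leap)
1771: Tuesday
1770: Monday
1769: Sunday
1768: Friday (leap)
1767: Thursday
1766: Wednesday
1765: Tuesday
1764: Sunday (leap)
1764 begins on a Sunday and is a leap year.

1764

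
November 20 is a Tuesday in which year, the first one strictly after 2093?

From one year to the next, a fixed date's weekday advances by 1, or by 2 when a Feb 29 lies between the two dates.
2093: November 20 is Friday.
2094: Saturday (+1)
2095: Sunday (+1)
2096: Tuesday (+2)
November 20 falls on a Tuesday in 2096.

2096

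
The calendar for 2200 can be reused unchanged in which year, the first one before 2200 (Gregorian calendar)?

2194

Two years share a calendar iff Jan 1 falls on the same weekday and both are leap or both are common. 2200: Jan 1 is Wednesday, common year.
2199: Jan 1 Tuesday, common
2198: Jan 1 Monday, common
2197: Jan 1 Sunday, common
2196: Jan 1 Friday, leap
2195: Jan 1 Thursday, common
2194: Jan 1 Wednesday, common
2194 matches on both conditions.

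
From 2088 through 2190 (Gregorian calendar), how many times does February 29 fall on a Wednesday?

Leap years in 2088–2190: 25 of them.
Feb 29 weekday advances by 5 (mod 7) from one leap year to the next four years later (or differs when a century non-leap intervenes).
Leap-day weekdays: 2088:Sun 2092:Fri 2096:Wed✓ 2104:Fri 2108:Wed✓ 2112:Mon 2116:Sat 2120:Thu 2124:Tue 2128:Sun 2132:Fri 2136:Wed✓ 2140:Mon 2144:Sat 2148:Thu 2152:Tue 2156:Sun 2160:Fri 2164:Wed✓ 2168:Mon 2172:Sat 2176:Thu 2180:Tue 2184:Sun 2188:Fri
Wednesday: 2096, 2108, 2136, 2164 → 4.

4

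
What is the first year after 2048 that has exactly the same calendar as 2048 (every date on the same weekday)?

Two years share a calendar iff Jan 1 falls on the same weekday and both are leap or both are common. 2048: Jan 1 is Wednesday, leap year.
2049: Jan 1 Friday, common
2050: Jan 1 Saturday, common
2051: Jan 1 Sunday, common
2052: Jan 1 Monday, leap
2053: Jan 1 Wednesday, common
2054: Jan 1 Thursday, common
2055: Jan 1 Friday, common
2056: Jan 1 Saturday, leap
2057: Jan 1 Monday, common
2058: Jan 1 Tuesday, common
2059: Jan 1 Wednesday, common
2060: Jan 1 Thursday, leap
2061: Jan 1 Saturday, common
2062: Jan 1 Sunday, common
2063: Jan 1 Monday, common
2064: Jan 1 Tuesday, leap
2065: Jan 1 Thursday, common
2066: Jan 1 Friday, common
2067: Jan 1 Saturday, common
2068: Jan 1 Sunday, leap
2069: Jan 1 Tuesday, common
2070: Jan 1 Wednesday, common
2071: Jan 1 Thursday, common
2072: Jan 1 Friday, leap
2073: Jan 1 Sunday, common
2074: Jan 1 Monday, common
2075: Jan 1 Tuesday, common
2076: Jan 1 Wednesday, leap
2076 matches on both conditions.

2076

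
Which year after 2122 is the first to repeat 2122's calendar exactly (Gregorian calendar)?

2133

Two years share a calendar iff Jan 1 falls on the same weekday and both are leap or both are common. 2122: Jan 1 is Thursday, common year.
2123: Jan 1 Friday, common
2124: Jan 1 Saturday, leap
2125: Jan 1 Monday, common
2126: Jan 1 Tuesday, common
2127: Jan 1 Wednesday, common
2128: Jan 1 Thursday, leap
2129: Jan 1 Saturday, common
2130: Jan 1 Sunday, common
2131: Jan 1 Monday, common
2132: Jan 1 Tuesday, leap
2133: Jan 1 Thursday, common
2133 matches on both conditions.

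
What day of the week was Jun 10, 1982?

Thursday

January 1, 1982 is a Friday.
June 10 is day 161 of the year, i.e. 160 days after Jan 1.
160 mod 7 = 6, so advance 6 weekdays from Friday: Thursday.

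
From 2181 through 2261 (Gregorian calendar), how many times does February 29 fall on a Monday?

3

Leap years in 2181–2261: 19 of them.
Feb 29 weekday advances by 5 (mod 7) from one leap year to the next four years later (or differs when a century non-leap intervenes).
Leap-day weekdays: 2184:Sun 2188:Fri 2192:Wed 2196:Mon✓ 2204:Wed 2208:Mon✓ 2212:Sat 2216:Thu 2220:Tue 2224:Sun 2228:Fri 2232:Wed 2236:Mon✓ 2240:Sat 2244:Thu 2248:Tue 2252:Sun 2256:Fri 2260:Wed
Monday: 2196, 2208, 2236 → 3.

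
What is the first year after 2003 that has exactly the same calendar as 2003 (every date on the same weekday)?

Two years share a calendar iff Jan 1 falls on the same weekday and both are leap or both are common. 2003: Jan 1 is Wednesday, common year.
2004: Jan 1 Thursday, leap
2005: Jan 1 Saturday, common
2006: Jan 1 Sunday, common
2007: Jan 1 Monday, common
2008: Jan 1 Tuesday, leap
2009: Jan 1 Thursday, common
2010: Jan 1 Friday, common
2011: Jan 1 Saturday, common
2012: Jan 1 Sunday, leap
2013: Jan 1 Tuesday, common
2014: Jan 1 Wednesday, common
2014 matches on both conditions.

2014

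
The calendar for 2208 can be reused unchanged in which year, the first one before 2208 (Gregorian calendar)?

Two years share a calendar iff Jan 1 falls on the same weekday and both are leap or both are common. 2208: Jan 1 is Friday, leap year.
2207: Jan 1 Thursday, common
2206: Jan 1 Wednesday, common
2205: Jan 1 Tuesday, common
2204: Jan 1 Sunday, leap
2203: Jan 1 Saturday, common
2202: Jan 1 Friday, common
2201: Jan 1 Thursday, common
2200: Jan 1 Wednesday, common
2199: Jan 1 Tuesday, common
2198: Jan 1 Monday, common
2197: Jan 1 Sunday, common
2196: Jan 1 Friday, leap
2196 matches on both conditions.

2196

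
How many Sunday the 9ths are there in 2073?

2

Check the 9th of each month of 2073: Jan 9: Mon, Feb 9: Thu, Mar 9: Thu, Apr 9: Sun, May 9: Tue, Jun 9: Fri, Jul 9: Sun, Aug 9: Wed, Sep 9: Sat, Oct 9: Mon, Nov 9: Thu, Dec 9: Sat.
Sunday occurs in April, July — 2 months.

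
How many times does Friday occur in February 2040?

4

February 2040 has 29 days and begins on Wednesday.
The first Friday is February 3.
Fridays fall on 3, 10, 17, 24 — that's 4.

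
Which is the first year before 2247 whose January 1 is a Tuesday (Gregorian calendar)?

Jan 1 advances by 2 weekdays after a leap year and by 1 after a common year.
2247: Jan 1 is Friday.
2246: Thursday
2245: Wednesday
2244: Monday (leap)
2243: Sunday
2242: Saturday
2241: Friday
2240: Wednesday (leap)
2239: Tuesday
2239 begins on a Tuesday

2239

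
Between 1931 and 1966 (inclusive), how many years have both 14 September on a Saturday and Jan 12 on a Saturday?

Check each year's weekday for 14 September and Jan 12:
  1931: Mon/Mon  1932: Wed/Tue  1933: Thu/Thu  1934: Fri/Fri  1935: Sat/Sat ✓  1936: Mon/Sun  1937: Tue/Tue  1938: Wed/Wed  1939: Thu/Thu  1940: Sat/Fri  1941: Sun/Sun  1942: Mon/Mon  1943: Tue/Tue  1944: Thu/Wed  …(8 more)…  1953: Mon/Mon  1954: Tue/Tue  1955: Wed/Wed  1956: Fri/Thu  1957: Sat/Sat ✓  1958: Sun/Sun  1959: Mon/Mon  1960: Wed/Tue  1961: Thu/Thu  1962: Fri/Fri  1963: Sat/Sat ✓  1964: Mon/Sun  1965: Tue/Tue  1966: Wed/Wed
Both conditions hold in: 1935, 1946, 1957, 1963 — 4.

4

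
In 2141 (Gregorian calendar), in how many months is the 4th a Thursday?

Check the 4th of each month of 2141: Jan 4: Wed, Feb 4: Sat, Mar 4: Sat, Apr 4: Tue, May 4: Thu, Jun 4: Sun, Jul 4: Tue, Aug 4: Fri, Sep 4: Mon, Oct 4: Wed, Nov 4: Sat, Dec 4: Mon.
Thursday occurs in May — 1 month.

1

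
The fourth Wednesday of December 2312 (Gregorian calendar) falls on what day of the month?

December 1, 2312 is a Sunday, so the first Wednesday is the 4th.
The fourth Wednesday is 4 + 21 = 25.

25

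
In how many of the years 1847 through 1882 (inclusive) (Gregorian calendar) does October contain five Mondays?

16

October has 31 days; it has five Mondays when Monday falls among the first (month-length − 28) days — i.e. when October 1 is one of Monday/Sunday/Saturday.
October 1 by year: 1847:Fri 1848:Sun✓ 1849:Mon✓ 1850:Tue 1851:Wed 1852:Fri 1853:Sat✓ 1854:Sun✓ 1855:Mon✓ 1856:Wed 1857:Thu 1858:Fri 1859:Sat✓ 1860:Mon✓ 1861:Tue …(6 more)… 1868:Thu 1869:Fri 1870:Sat✓ 1871:Sun✓ 1872:Tue 1873:Wed 1874:Thu 1875:Fri 1876:Sun✓ 1877:Mon✓ 1878:Tue 1879:Wed 1880:Fri 1881:Sat✓ 1882:Sun✓
Years with five Mondays: 1848, 1849, 1853, 1854, 1855, 1859, 1860, 1864, 1865, 1866, 1870, 1871, 1876, 1877, 1881, 1882 → 16.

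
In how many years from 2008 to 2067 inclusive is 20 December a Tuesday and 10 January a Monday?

Check each year's weekday for 20 December and 10 January:
  2008: Sat/Thu  2009: Sun/Sat  2010: Mon/Sun  2011: Tue/Mon ✓  2012: Thu/Tue  2013: Fri/Thu  2014: Sat/Fri  2015: Sun/Sat  2016: Tue/Sun  2017: Wed/Tue  2018: Thu/Wed  2019: Fri/Thu  2020: Sun/Fri  2021: Mon/Sun  …(32 more)…  2054: Sun/Sat  2055: Mon/Sun  2056: Wed/Mon  2057: Thu/Wed  2058: Fri/Thu  2059: Sat/Fri  2060: Mon/Sat  2061: Tue/Mon ✓  2062: Wed/Tue  2063: Thu/Wed  2064: Sat/Thu  2065: Sun/Sat  2066: Mon/Sun  2067: Tue/Mon ✓
Both conditions hold in: 2011, 2022, 2033, 2039, 2050, 2061, 2067 — 7.

7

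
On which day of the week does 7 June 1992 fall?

Sunday

January 1, 1992 is a Wednesday.
June 7 is day 159 of the year, i.e. 158 days after Jan 1.
158 mod 7 = 4, so advance 4 weekdays from Wednesday: Sunday.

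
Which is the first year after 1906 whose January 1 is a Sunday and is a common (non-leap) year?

1911

Jan 1 advances by 2 weekdays after a leap year and by 1 after a common year.
1906: Jan 1 is Monday.
1907: Tuesday
1908: Wednesday (leap)
1909: Friday
1910: Saturday
1911: Sunday
1911 begins on a Sunday and is a common year.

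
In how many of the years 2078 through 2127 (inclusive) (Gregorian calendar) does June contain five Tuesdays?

June has 30 days; it has five Tuesdays when Tuesday falls among the first (month-length − 28) days — i.e. when June 1 is one of Tuesday/Monday.
June 1 by year: 2078:Wed 2079:Thu 2080:Sat 2081:Sun 2082:Mon✓ 2083:Tue✓ 2084:Thu 2085:Fri 2086:Sat 2087:Sun 2088:Tue✓ 2089:Wed 2090:Thu 2091:Fri 2092:Sun …(20 more)… 2113:Thu 2114:Fri 2115:Sat 2116:Mon✓ 2117:Tue✓ 2118:Wed 2119:Thu 2120:Sat 2121:Sun 2122:Mon✓ 2123:Tue✓ 2124:Thu 2125:Fri 2126:Sat 2127:Sun
Years with five Tuesdays: 2082, 2083, 2088, 2093, 2094, 2099, 2100, 2105, 2106, 2111, 2116, 2117, 2122, 2123 → 14.

14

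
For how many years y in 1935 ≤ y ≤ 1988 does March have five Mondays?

24

March has 31 days; it has five Mondays when Monday falls among the first (month-length − 28) days — i.e. when March 1 is one of Monday/Sunday/Saturday.
March 1 by year: 1935:Fri 1936:Sun✓ 1937:Mon✓ 1938:Tue 1939:Wed 1940:Fri 1941:Sat✓ 1942:Sun✓ 1943:Mon✓ 1944:Wed 1945:Thu 1946:Fri 1947:Sat✓ 1948:Mon✓ 1949:Tue …(24 more)… 1974:Fri 1975:Sat✓ 1976:Mon✓ 1977:Tue 1978:Wed 1979:Thu 1980:Sat✓ 1981:Sun✓ 1982:Mon✓ 1983:Tue 1984:Thu 1985:Fri 1986:Sat✓ 1987:Sun✓ 1988:Tue
Years with five Mondays: 1936, 1937, 1941, 1942, 1943, 1947, 1948, 1952, 1953, 1954, 1958, 1959, 1964, 1965, 1969, 1970, 1971, 1975, 1976, 1980, 1981, 1982, 1986, 1987 → 24.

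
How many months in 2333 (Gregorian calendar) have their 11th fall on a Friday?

1

Check the 11th of each month of 2333: Jan 11: Wed, Feb 11: Sat, Mar 11: Sat, Apr 11: Tue, May 11: Thu, Jun 11: Sun, Jul 11: Tue, Aug 11: Fri, Sep 11: Mon, Oct 11: Wed, Nov 11: Sat, Dec 11: Mon.
Friday occurs in August — 1 month.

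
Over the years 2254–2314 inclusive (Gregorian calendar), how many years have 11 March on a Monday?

9

Track 11 March's weekday year by year (advancing +1, or +2 across a Feb 29):
  2254: Sat  2255: Sun (+1)  2256: Tue (+2)  2257: Wed (+1)  2258: Thu (+1)
  2259: Fri (+1)  2260: Sun (+2)  2261: Mon (+1) ✓  2262: Tue (+1)  2263: Wed (+1)
  2264: Fri (+2)  2265: Sat (+1)  2266: Sun (+1)  2267: Mon (+1) ✓  … (33 more years) …
  2301: Mon (+1) ✓  2302: Tue (+1)  2303: Wed (+1)  2304: Fri (+2)  2305: Sat (+1)
  2306: Sun (+1)  2307: Mon (+1) ✓  2308: Wed (+2)  2309: Thu (+1)  2310: Fri (+1)
  2311: Sat (+1)  2312: Mon (+2) ✓  2313: Tue (+1)  2314: Wed (+1)
Monday years: 2261, 2267, 2272, 2278, 2289, 2295, 2301, 2307, 2312 — 9 in total.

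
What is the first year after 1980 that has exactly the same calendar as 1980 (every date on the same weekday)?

Two years share a calendar iff Jan 1 falls on the same weekday and both are leap or both are common. 1980: Jan 1 is Tuesday, leap year.
1981: Jan 1 Thursday, common
1982: Jan 1 Friday, common
1983: Jan 1 Saturday, common
1984: Jan 1 Sunday, leap
1985: Jan 1 Tuesday, common
1986: Jan 1 Wednesday, common
1987: Jan 1 Thursday, common
1988: Jan 1 Friday, leap
1989: Jan 1 Sunday, common
1990: Jan 1 Monday, common
1991: Jan 1 Tuesday, common
1992: Jan 1 Wednesday, leap
1993: Jan 1 Friday, common
1994: Jan 1 Saturday, common
1995: Jan 1 Sunday, common
1996: Jan 1 Monday, leap
1997: Jan 1 Wednesday, common
1998: Jan 1 Thursday, common
1999: Jan 1 Friday, common
2000: Jan 1 Saturday, leap
2001: Jan 1 Monday, common
2002: Jan 1 Tuesday, common
2003: Jan 1 Wednesday, common
2004: Jan 1 Thursday, leap
2005: Jan 1 Saturday, common
2006: Jan 1 Sunday, common
2007: Jan 1 Monday, common
2008: Jan 1 Tuesday, leap
2008 matches on both conditions.

2008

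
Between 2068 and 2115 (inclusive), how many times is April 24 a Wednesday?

7

Track April 24's weekday year by year (advancing +1, or +2 across a Feb 29):
  2068: Tue  2069: Wed (+1) ✓  2070: Thu (+1)  2071: Fri (+1)  2072: Sun (+2)
  2073: Mon (+1)  2074: Tue (+1)  2075: Wed (+1) ✓  2076: Fri (+2)  2077: Sat (+1)
  2078: Sun (+1)  2079: Mon (+1)  2080: Wed (+2) ✓  2081: Thu (+1)  … (20 more years) …
  2102: Mon (+1)  2103: Tue (+1)  2104: Thu (+2)  2105: Fri (+1)  2106: Sat (+1)
  2107: Sun (+1)  2108: Tue (+2)  2109: Wed (+1) ✓  2110: Thu (+1)  2111: Fri (+1)
  2112: Sun (+2)  2113: Mon (+1)  2114: Tue (+1)  2115: Wed (+1) ✓
Wednesday years: 2069, 2075, 2080, 2086, 2097, 2109, 2115 — 7 in total.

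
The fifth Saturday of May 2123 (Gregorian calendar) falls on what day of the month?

May 1, 2123 is a Saturday, so the first Saturday is the 1st.
The fifth Saturday is 1 + 28 = 29.

29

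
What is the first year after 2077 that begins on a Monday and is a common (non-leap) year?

2085

Jan 1 advances by 2 weekdays after a leap year and by 1 after a common year.
2077: Jan 1 is Friday.
2078: Saturday
2079: Sunday
2080: Monday (leap)
2081: Wednesday
2082: Thursday
2083: Friday
2084: Saturday (leap)
2085: Monday
2085 begins on a Monday and is a common year.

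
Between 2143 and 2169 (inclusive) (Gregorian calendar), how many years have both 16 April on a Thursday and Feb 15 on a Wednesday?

Check each year's weekday for 16 April and Feb 15:
  2143: Tue/Fri  2144: Thu/Sat  2145: Fri/Mon  2146: Sat/Tue  2147: Sun/Wed  2148: Tue/Thu  2149: Wed/Sat  2150: Thu/Sun  2151: Fri/Mon  2152: Sun/Tue  2153: Mon/Thu  2154: Tue/Fri  2155: Wed/Sat  2156: Fri/Sun  2157: Sat/Tue  2158: Sun/Wed  2159: Mon/Thu  2160: Wed/Fri  2161: Thu/Sun  2162: Fri/Mon  2163: Sat/Tue  2164: Mon/Wed  2165: Tue/Fri  2166: Wed/Sat  2167: Thu/Sun  2168: Sat/Mon  2169: Sun/Wed
Both conditions hold in: no year — 0.

0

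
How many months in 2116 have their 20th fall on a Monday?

3

Check the 20th of each month of 2116: Jan 20: Mon, Feb 20: Thu, Mar 20: Fri, Apr 20: Mon, May 20: Wed, Jun 20: Sat, Jul 20: Mon, Aug 20: Thu, Sep 20: Sun, Oct 20: Tue, Nov 20: Fri, Dec 20: Sun.
Monday occurs in January, April, July — 3 months.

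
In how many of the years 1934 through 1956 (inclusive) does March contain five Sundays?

March has 31 days; it has five Sundays when Sunday falls among the first (month-length − 28) days — i.e. when March 1 is one of Sunday/Saturday/Friday.
March 1 by year: 1934:Thu 1935:Fri✓ 1936:Sun✓ 1937:Mon 1938:Tue 1939:Wed 1940:Fri✓ 1941:Sat✓ 1942:Sun✓ 1943:Mon 1944:Wed 1945:Thu 1946:Fri✓ 1947:Sat✓ 1948:Mon 1949:Tue 1950:Wed 1951:Thu 1952:Sat✓ 1953:Sun✓ 1954:Mon 1955:Tue 1956:Thu
Years with five Sundays: 1935, 1936, 1940, 1941, 1942, 1946, 1947, 1952, 1953 → 9.

9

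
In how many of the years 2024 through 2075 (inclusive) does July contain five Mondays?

23

July has 31 days; it has five Mondays when Monday falls among the first (month-length − 28) days — i.e. when July 1 is one of Monday/Sunday/Saturday.
July 1 by year: 2024:Mon✓ 2025:Tue 2026:Wed 2027:Thu 2028:Sat✓ 2029:Sun✓ 2030:Mon✓ 2031:Tue 2032:Thu 2033:Fri 2034:Sat✓ 2035:Sun✓ 2036:Tue 2037:Wed 2038:Thu …(22 more)… 2061:Fri 2062:Sat✓ 2063:Sun✓ 2064:Tue 2065:Wed 2066:Thu 2067:Fri 2068:Sun✓ 2069:Mon✓ 2070:Tue 2071:Wed 2072:Fri 2073:Sat✓ 2074:Sun✓ 2075:Mon✓
Years with five Mondays: 2024, 2028, 2029, 2030, 2034, 2035, 2040, 2041, 2045, 2046, 2047, 2051, 2052, 2056, 2057, 2058, 2062, 2063, 2068, 2069, 2073, 2074, 2075 → 23.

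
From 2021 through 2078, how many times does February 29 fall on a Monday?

2

Leap years in 2021–2078: 14 of them.
Feb 29 weekday advances by 5 (mod 7) from one leap year to the next four years later (or differs when a century non-leap intervenes).
Leap-day weekdays: 2024:Thu 2028:Tue 2032:Sun 2036:Fri 2040:Wed 2044:Mon✓ 2048:Sat 2052:Thu 2056:Tue 2060:Sun 2064:Fri 2068:Wed 2072:Mon✓ 2076:Sat
Monday: 2044, 2072 → 2.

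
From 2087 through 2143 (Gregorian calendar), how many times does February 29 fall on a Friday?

3

Leap years in 2087–2143: 13 of them.
Feb 29 weekday advances by 5 (mod 7) from one leap year to the next four years later (or differs when a century non-leap intervenes).
Leap-day weekdays: 2088:Sun 2092:Fri✓ 2096:Wed 2104:Fri✓ 2108:Wed 2112:Mon 2116:Sat 2120:Thu 2124:Tue 2128:Sun 2132:Fri✓ 2136:Wed 2140:Mon
Friday: 2092, 2104, 2132 → 3.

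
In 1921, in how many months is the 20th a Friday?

1

Check the 20th of each month of 1921: Jan 20: Thu, Feb 20: Sun, Mar 20: Sun, Apr 20: Wed, May 20: Fri, Jun 20: Mon, Jul 20: Wed, Aug 20: Sat, Sep 20: Tue, Oct 20: Thu, Nov 20: Sun, Dec 20: Tue.
Friday occurs in May — 1 month.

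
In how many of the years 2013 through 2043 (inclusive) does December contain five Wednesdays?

December has 31 days; it has five Wednesdays when Wednesday falls among the first (month-length − 28) days — i.e. when December 1 is one of Wednesday/Tuesday/Monday.
December 1 by year: 2013:Sun 2014:Mon✓ 2015:Tue✓ 2016:Thu 2017:Fri 2018:Sat 2019:Sun 2020:Tue✓ 2021:Wed✓ 2022:Thu 2023:Fri 2024:Sun 2025:Mon✓ 2026:Tue✓ 2027:Wed✓ 2028:Fri 2029:Sat 2030:Sun 2031:Mon✓ 2032:Wed✓ 2033:Thu 2034:Fri 2035:Sat 2036:Mon✓ 2037:Tue✓ 2038:Wed✓ 2039:Thu 2040:Sat 2041:Sun 2042:Mon✓ 2043:Tue✓
Years with five Wednesdays: 2014, 2015, 2020, 2021, 2025, 2026, 2027, 2031, 2032, 2036, 2037, 2038, 2042, 2043 → 14.

14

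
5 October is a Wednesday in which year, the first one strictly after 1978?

1983

From one year to the next, a fixed date's weekday advances by 1, or by 2 when a Feb 29 lies between the two dates.
1978: October 5 is Thursday.
1979: Friday (+1)
1980: Sunday (+2)
1981: Monday (+1)
1982: Tuesday (+1)
1983: Wednesday (+1)
5 October falls on a Wednesday in 1983.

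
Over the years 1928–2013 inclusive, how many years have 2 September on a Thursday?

12

Track 2 September's weekday year by year (advancing +1, or +2 across a Feb 29):
  1928: Sun  1929: Mon (+1)  1930: Tue (+1)  1931: Wed (+1)  1932: Fri (+2)
  1933: Sat (+1)  1934: Sun (+1)  1935: Mon (+1)  1936: Wed (+2)  1937: Thu (+1) ✓
  1938: Fri (+1)  1939: Sat (+1)  1940: Mon (+2)  1941: Tue (+1)  … (58 more years) …
  2000: Sat (+2)  2001: Sun (+1)  2002: Mon (+1)  2003: Tue (+1)  2004: Thu (+2) ✓
  2005: Fri (+1)  2006: Sat (+1)  2007: Sun (+1)  2008: Tue (+2)  2009: Wed (+1)
  2010: Thu (+1) ✓  2011: Fri (+1)  2012: Sun (+2)  2013: Mon (+1)
Thursday years: 1937, 1943, 1948, 1954, 1965, 1971, 1976, 1982, 1993, 1999, 2004, 2010 — 12 in total.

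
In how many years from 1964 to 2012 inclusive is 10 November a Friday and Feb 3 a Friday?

Check each year's weekday for 10 November and Feb 3:
  1964: Tue/Mon  1965: Wed/Wed  1966: Thu/Thu  1967: Fri/Fri ✓  1968: Sun/Sat  1969: Mon/Mon  1970: Tue/Tue  1971: Wed/Wed  1972: Fri/Thu  1973: Sat/Sat  1974: Sun/Sun  1975: Mon/Mon  1976: Wed/Tue  1977: Thu/Thu  …(21 more)…  1999: Wed/Wed  2000: Fri/Thu  2001: Sat/Sat  2002: Sun/Sun  2003: Mon/Mon  2004: Wed/Tue  2005: Thu/Thu  2006: Fri/Fri ✓  2007: Sat/Sat  2008: Mon/Sun  2009: Tue/Tue  2010: Wed/Wed  2011: Thu/Thu  2012: Sat/Fri
Both conditions hold in: 1967, 1978, 1989, 1995, 2006 — 5.

5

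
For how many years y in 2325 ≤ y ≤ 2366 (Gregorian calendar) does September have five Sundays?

12

September has 30 days; it has five Sundays when Sunday falls among the first (month-length − 28) days — i.e. when September 1 is one of Sunday/Saturday.
September 1 by year: 2325:Tue 2326:Wed 2327:Thu 2328:Sat✓ 2329:Sun✓ 2330:Mon 2331:Tue 2332:Thu 2333:Fri 2334:Sat✓ 2335:Sun✓ 2336:Tue 2337:Wed 2338:Thu 2339:Fri …(12 more)… 2352:Mon 2353:Tue 2354:Wed 2355:Thu 2356:Sat✓ 2357:Sun✓ 2358:Mon 2359:Tue 2360:Thu 2361:Fri 2362:Sat✓ 2363:Sun✓ 2364:Tue 2365:Wed 2366:Thu
Years with five Sundays: 2328, 2329, 2334, 2335, 2340, 2345, 2346, 2351, 2356, 2357, 2362, 2363 → 12.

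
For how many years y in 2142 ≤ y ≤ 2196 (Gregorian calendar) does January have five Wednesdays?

January has 31 days; it has five Wednesdays when Wednesday falls among the first (month-length − 28) days — i.e. when January 1 is one of Wednesday/Tuesday/Monday.
January 1 by year: 2142:Mon✓ 2143:Tue✓ 2144:Wed✓ 2145:Fri 2146:Sat 2147:Sun 2148:Mon✓ 2149:Wed✓ 2150:Thu 2151:Fri 2152:Sat 2153:Mon✓ 2154:Tue✓ 2155:Wed✓ 2156:Thu …(25 more)… 2182:Tue✓ 2183:Wed✓ 2184:Thu 2185:Sat 2186:Sun 2187:Mon✓ 2188:Tue✓ 2189:Thu 2190:Fri 2191:Sat 2192:Sun 2193:Tue✓ 2194:Wed✓ 2195:Thu 2196:Fri
Years with five Wednesdays: 2142, 2143, 2144, 2148, 2149, 2153, 2154, 2155, 2159, 2160, 2165, 2166, 2170, 2171, 2172, 2176, 2177, 2181, 2182, 2183, 2187, 2188, 2193, 2194 → 24.

24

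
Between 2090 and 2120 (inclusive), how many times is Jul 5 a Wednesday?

Track Jul 5's weekday year by year (advancing +1, or +2 across a Feb 29):
  2090: Wed ✓  2091: Thu (+1)  2092: Sat (+2)  2093: Sun (+1)  2094: Mon (+1)
  2095: Tue (+1)  2096: Thu (+2)  2097: Fri (+1)  2098: Sat (+1)  2099: Sun (+1)
  2100: Mon (+1)  2101: Tue (+1)  2102: Wed (+1) ✓  2103: Thu (+1)  … (3 more years) …
  2107: Tue (+1)  2108: Thu (+2)  2109: Fri (+1)  2110: Sat (+1)  2111: Sun (+1)
  2112: Tue (+2)  2113: Wed (+1) ✓  2114: Thu (+1)  2115: Fri (+1)  2116: Sun (+2)
  2117: Mon (+1)  2118: Tue (+1)  2119: Wed (+1) ✓  2120: Fri (+2)
Wednesday years: 2090, 2102, 2113, 2119 — 4 in total.

4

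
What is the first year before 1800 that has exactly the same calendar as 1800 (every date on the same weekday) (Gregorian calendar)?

Two years share a calendar iff Jan 1 falls on the same weekday and both are leap or both are common. 1800: Jan 1 is Wednesday, common year.
1799: Jan 1 Tuesday, common
1798: Jan 1 Monday, common
1797: Jan 1 Sunday, common
1796: Jan 1 Friday, leap
1795: Jan 1 Thursday, common
1794: Jan 1 Wednesday, common
1794 matches on both conditions.

1794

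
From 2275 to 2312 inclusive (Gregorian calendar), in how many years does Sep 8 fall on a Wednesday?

Track Sep 8's weekday year by year (advancing +1, or +2 across a Feb 29):
  2275: Wed ✓  2276: Fri (+2)  2277: Sat (+1)  2278: Sun (+1)  2279: Mon (+1)
  2280: Wed (+2) ✓  2281: Thu (+1)  2282: Fri (+1)  2283: Sat (+1)  2284: Mon (+2)
  2285: Tue (+1)  2286: Wed (+1) ✓  2287: Thu (+1)  2288: Sat (+2)  … (10 more years) …
  2299: Fri (+1)  2300: Sat (+1)  2301: Sun (+1)  2302: Mon (+1)  2303: Tue (+1)
  2304: Thu (+2)  2305: Fri (+1)  2306: Sat (+1)  2307: Sun (+1)  2308: Tue (+2)
  2309: Wed (+1) ✓  2310: Thu (+1)  2311: Fri (+1)  2312: Sun (+2)
Wednesday years: 2275, 2280, 2286, 2297, 2309 — 5 in total.

5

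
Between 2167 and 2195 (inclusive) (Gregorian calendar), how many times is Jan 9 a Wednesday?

4

Track Jan 9's weekday year by year (advancing +1, or +2 across a Feb 29):
  2167: Fri  2168: Sat (+1)  2169: Mon (+2)  2170: Tue (+1)  2171: Wed (+1) ✓
  2172: Thu (+1)  2173: Sat (+2)  2174: Sun (+1)  2175: Mon (+1)  2176: Tue (+1)
  2177: Thu (+2)  2178: Fri (+1)  2179: Sat (+1)  2180: Sun (+1)  2181: Tue (+2)
  2182: Wed (+1) ✓  2183: Thu (+1)  2184: Fri (+1)  2185: Sun (+2)  2186: Mon (+1)
  2187: Tue (+1)  2188: Wed (+1) ✓  2189: Fri (+2)  2190: Sat (+1)  2191: Sun (+1)
  2192: Mon (+1)  2193: Wed (+2) ✓  2194: Thu (+1)  2195: Fri (+1)
Wednesday years: 2171, 2182, 2188, 2193 — 4 in total.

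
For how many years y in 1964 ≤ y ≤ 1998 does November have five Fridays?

November has 30 days; it has five Fridays when Friday falls among the first (month-length − 28) days — i.e. when November 1 is one of Friday/Thursday.
November 1 by year: 1964:Sun 1965:Mon 1966:Tue 1967:Wed 1968:Fri✓ 1969:Sat 1970:Sun 1971:Mon 1972:Wed 1973:Thu✓ 1974:Fri✓ 1975:Sat 1976:Mon 1977:Tue 1978:Wed …(5 more)… 1984:Thu✓ 1985:Fri✓ 1986:Sat 1987:Sun 1988:Tue 1989:Wed 1990:Thu✓ 1991:Fri✓ 1992:Sun 1993:Mon 1994:Tue 1995:Wed 1996:Fri✓ 1997:Sat 1998:Sun
Years with five Fridays: 1968, 1973, 1974, 1979, 1984, 1985, 1990, 1991, 1996 → 9.

9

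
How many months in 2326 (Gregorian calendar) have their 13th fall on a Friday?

1

Check the 13th of each month of 2326: Jan 13: Wed, Feb 13: Sat, Mar 13: Sat, Apr 13: Tue, May 13: Thu, Jun 13: Sun, Jul 13: Tue, Aug 13: Fri, Sep 13: Mon, Oct 13: Wed, Nov 13: Sat, Dec 13: Mon.
Friday occurs in August — 1 month.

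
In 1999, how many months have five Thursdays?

A month of length L has five Thursdays iff its first Thursday is on day ≤ L−28 (so day 1–3 in a 31-day month, 1–2 in a 30-day month, day 1 in a leap February).
Checking each month of 1999: Jan starts Fri (31d); Feb starts Mon (28d); Mar starts Mon (31d); Apr starts Thu (30d) ✓; May starts Sat (31d); Jun starts Tue (30d); Jul starts Thu (31d) ✓; Aug starts Sun (31d); Sep starts Wed (30d) ✓; Oct starts Fri (31d); Nov starts Mon (30d); Dec starts Wed (31d) ✓.
Five-Thursday months: April, July, September, December → 4.

4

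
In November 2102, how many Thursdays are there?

5

November 2102 has 30 days and begins on Wednesday.
The first Thursday is November 2.
Thursdays fall on 2, 9, 16, 23, 30 — that's 5.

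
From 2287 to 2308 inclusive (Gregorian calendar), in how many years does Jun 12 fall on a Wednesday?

4

Track Jun 12's weekday year by year (advancing +1, or +2 across a Feb 29):
  2287: Sun  2288: Tue (+2)  2289: Wed (+1) ✓  2290: Thu (+1)  2291: Fri (+1)
  2292: Sun (+2)  2293: Mon (+1)  2294: Tue (+1)  2295: Wed (+1) ✓  2296: Fri (+2)
  2297: Sat (+1)  2298: Sun (+1)  2299: Mon (+1)  2300: Tue (+1)  2301: Wed (+1) ✓
  2302: Thu (+1)  2303: Fri (+1)  2304: Sun (+2)  2305: Mon (+1)  2306: Tue (+1)
  2307: Wed (+1) ✓  2308: Fri (+2)
Wednesday years: 2289, 2295, 2301, 2307 — 4 in total.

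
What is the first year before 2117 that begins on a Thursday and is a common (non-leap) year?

2111

Jan 1 advances by 2 weekdays after a leap year and by 1 after a common year.
2117: Jan 1 is Friday.
2116: Wednesday (leap)
2115: Tuesday
2114: Monday
2113: Sunday
2112: Friday (leap)
2111: Thursday
2111 begins on a Thursday and is a common year.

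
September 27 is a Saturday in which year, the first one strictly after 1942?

1947

From one year to the next, a fixed date's weekday advances by 1, or by 2 when a Feb 29 lies between the two dates.
1942: September 27 is Sunday.
1943: Monday (+1)
1944: Wednesday (+2)
1945: Thursday (+1)
1946: Friday (+1)
1947: Saturday (+1)
September 27 falls on a Saturday in 1947.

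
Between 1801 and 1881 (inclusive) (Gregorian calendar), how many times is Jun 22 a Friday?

11

Track Jun 22's weekday year by year (advancing +1, or +2 across a Feb 29):
  1801: Mon  1802: Tue (+1)  1803: Wed (+1)  1804: Fri (+2) ✓  1805: Sat (+1)
  1806: Sun (+1)  1807: Mon (+1)  1808: Wed (+2)  1809: Thu (+1)  1810: Fri (+1) ✓
  1811: Sat (+1)  1812: Mon (+2)  1813: Tue (+1)  1814: Wed (+1)  … (53 more years) …
  1868: Mon (+2)  1869: Tue (+1)  1870: Wed (+1)  1871: Thu (+1)  1872: Sat (+2)
  1873: Sun (+1)  1874: Mon (+1)  1875: Tue (+1)  1876: Thu (+2)  1877: Fri (+1) ✓
  1878: Sat (+1)  1879: Sun (+1)  1880: Tue (+2)  1881: Wed (+1)
Friday years: 1804, 1810, 1821, 1827, 1832, 1838, 1849, 1855, 1860, 1866, 1877 — 11 in total.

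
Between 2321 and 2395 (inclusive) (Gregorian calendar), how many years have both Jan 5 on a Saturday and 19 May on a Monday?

Check each year's weekday for Jan 5 and 19 May:
  2321: Wed/Thu  2322: Thu/Fri  2323: Fri/Sat  2324: Sat/Mon ✓  2325: Mon/Tue  2326: Tue/Wed  2327: Wed/Thu  2328: Thu/Sat  2329: Sat/Sun  2330: Sun/Mon  2331: Mon/Tue  2332: Tue/Thu  2333: Thu/Fri  2334: Fri/Sat  …(47 more)…  2382: Tue/Wed  2383: Wed/Thu  2384: Thu/Sat  2385: Sat/Sun  2386: Sun/Mon  2387: Mon/Tue  2388: Tue/Thu  2389: Thu/Fri  2390: Fri/Sat  2391: Sat/Sun  2392: Sun/Tue  2393: Tue/Wed  2394: Wed/Thu  2395: Thu/Fri
Both conditions hold in: 2324, 2352, 2380 — 3.

3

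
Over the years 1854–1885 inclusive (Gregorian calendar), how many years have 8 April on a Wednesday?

Track 8 April's weekday year by year (advancing +1, or +2 across a Feb 29):
  1854: Sat  1855: Sun (+1)  1856: Tue (+2)  1857: Wed (+1) ✓  1858: Thu (+1)
  1859: Fri (+1)  1860: Sun (+2)  1861: Mon (+1)  1862: Tue (+1)  1863: Wed (+1) ✓
  1864: Fri (+2)  1865: Sat (+1)  1866: Sun (+1)  1867: Mon (+1)  … (4 more years) …
  1872: Mon (+2)  1873: Tue (+1)  1874: Wed (+1) ✓  1875: Thu (+1)  1876: Sat (+2)
  1877: Sun (+1)  1878: Mon (+1)  1879: Tue (+1)  1880: Thu (+2)  1881: Fri (+1)
  1882: Sat (+1)  1883: Sun (+1)  1884: Tue (+2)  1885: Wed (+1) ✓
Wednesday years: 1857, 1863, 1868, 1874, 1885 — 5 in total.

5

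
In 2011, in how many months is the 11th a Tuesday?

2

Check the 11th of each month of 2011: Jan 11: Tue, Feb 11: Fri, Mar 11: Fri, Apr 11: Mon, May 11: Wed, Jun 11: Sat, Jul 11: Mon, Aug 11: Thu, Sep 11: Sun, Oct 11: Tue, Nov 11: Fri, Dec 11: Sun.
Tuesday occurs in January, October — 2 months.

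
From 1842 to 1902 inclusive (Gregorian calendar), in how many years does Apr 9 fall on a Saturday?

Track Apr 9's weekday year by year (advancing +1, or +2 across a Feb 29):
  1842: Sat ✓  1843: Sun (+1)  1844: Tue (+2)  1845: Wed (+1)  1846: Thu (+1)
  1847: Fri (+1)  1848: Sun (+2)  1849: Mon (+1)  1850: Tue (+1)  1851: Wed (+1)
  1852: Fri (+2)  1853: Sat (+1) ✓  1854: Sun (+1)  1855: Mon (+1)  … (33 more years) …
  1889: Tue (+1)  1890: Wed (+1)  1891: Thu (+1)  1892: Sat (+2) ✓  1893: Sun (+1)
  1894: Mon (+1)  1895: Tue (+1)  1896: Thu (+2)  1897: Fri (+1)  1898: Sat (+1) ✓
  1899: Sun (+1)  1900: Mon (+1)  1901: Tue (+1)  1902: Wed (+1)
Saturday years: 1842, 1853, 1859, 1864, 1870, 1881, 1887, 1892, 1898 — 9 in total.

9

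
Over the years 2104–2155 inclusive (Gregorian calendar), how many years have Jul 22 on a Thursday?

7

Track Jul 22's weekday year by year (advancing +1, or +2 across a Feb 29):
  2104: Tue  2105: Wed (+1)  2106: Thu (+1) ✓  2107: Fri (+1)  2108: Sun (+2)
  2109: Mon (+1)  2110: Tue (+1)  2111: Wed (+1)  2112: Fri (+2)  2113: Sat (+1)
  2114: Sun (+1)  2115: Mon (+1)  2116: Wed (+2)  2117: Thu (+1) ✓  … (24 more years) …
  2142: Sun (+1)  2143: Mon (+1)  2144: Wed (+2)  2145: Thu (+1) ✓  2146: Fri (+1)
  2147: Sat (+1)  2148: Mon (+2)  2149: Tue (+1)  2150: Wed (+1)  2151: Thu (+1) ✓
  2152: Sat (+2)  2153: Sun (+1)  2154: Mon (+1)  2155: Tue (+1)
Thursday years: 2106, 2117, 2123, 2128, 2134, 2145, 2151 — 7 in total.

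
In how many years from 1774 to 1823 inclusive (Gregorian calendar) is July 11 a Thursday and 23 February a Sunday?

0

Check each year's weekday for July 11 and 23 February:
  1774: Mon/Wed  1775: Tue/Thu  1776: Thu/Fri  1777: Fri/Sun  1778: Sat/Mon  1779: Sun/Tue  1780: Tue/Wed  1781: Wed/Fri  1782: Thu/Sat  1783: Fri/Sun  1784: Sun/Mon  1785: Mon/Wed  1786: Tue/Thu  1787: Wed/Fri  …(22 more)…  1810: Wed/Fri  1811: Thu/Sat  1812: Sat/Sun  1813: Sun/Tue  1814: Mon/Wed  1815: Tue/Thu  1816: Thu/Fri  1817: Fri/Sun  1818: Sat/Mon  1819: Sun/Tue  1820: Tue/Wed  1821: Wed/Fri  1822: Thu/Sat  1823: Fri/Sun
Both conditions hold in: no year — 0.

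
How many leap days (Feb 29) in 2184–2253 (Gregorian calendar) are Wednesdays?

Leap years in 2184–2253: 17 of them.
Feb 29 weekday advances by 5 (mod 7) from one leap year to the next four years later (or differs when a century non-leap intervenes).
Leap-day weekdays: 2184:Sun 2188:Fri 2192:Wed✓ 2196:Mon 2204:Wed✓ 2208:Mon 2212:Sat 2216:Thu 2220:Tue 2224:Sun 2228:Fri 2232:Wed✓ 2236:Mon 2240:Sat 2244:Thu 2248:Tue 2252:Sun
Wednesday: 2192, 2204, 2232 → 3.

3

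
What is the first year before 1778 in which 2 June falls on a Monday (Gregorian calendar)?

1777

From one year to the next, a fixed date's weekday advances by 1, or by 2 when a Feb 29 lies between the two dates.
1778: June 2 is Tuesday.
1777: Monday (−1)
2 June falls on a Monday in 1777.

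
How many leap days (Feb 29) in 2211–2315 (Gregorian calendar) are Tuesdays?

Leap years in 2211–2315: 25 of them.
Feb 29 weekday advances by 5 (mod 7) from one leap year to the next four years later (or differs when a century non-leap intervenes).
Leap-day weekdays: 2212:Sat 2216:Thu 2220:Tue✓ 2224:Sun 2228:Fri 2232:Wed 2236:Mon 2240:Sat 2244:Thu 2248:Tue✓ 2252:Sun 2256:Fri 2260:Wed 2264:Mon 2268:Sat 2272:Thu 2276:Tue✓ 2280:Sun 2284:Fri 2288:Wed 2292:Mon 2296:Sat 2304:Mon 2308:Sat 2312:Thu
Tuesday: 2220, 2248, 2276 → 3.

3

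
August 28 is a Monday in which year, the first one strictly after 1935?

From one year to the next, a fixed date's weekday advances by 1, or by 2 when a Feb 29 lies between the two dates.
1935: August 28 is Wednesday.
1936: Friday (+2)
1937: Saturday (+1)
1938: Sunday (+1)
1939: Monday (+1)
August 28 falls on a Monday in 1939.

1939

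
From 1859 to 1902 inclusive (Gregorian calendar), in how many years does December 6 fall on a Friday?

Track December 6's weekday year by year (advancing +1, or +2 across a Feb 29):
  1859: Tue  1860: Thu (+2)  1861: Fri (+1) ✓  1862: Sat (+1)  1863: Sun (+1)
  1864: Tue (+2)  1865: Wed (+1)  1866: Thu (+1)  1867: Fri (+1) ✓  1868: Sun (+2)
  1869: Mon (+1)  1870: Tue (+1)  1871: Wed (+1)  1872: Fri (+2) ✓  … (16 more years) …
  1889: Fri (+1) ✓  1890: Sat (+1)  1891: Sun (+1)  1892: Tue (+2)  1893: Wed (+1)
  1894: Thu (+1)  1895: Fri (+1) ✓  1896: Sun (+2)  1897: Mon (+1)  1898: Tue (+1)
  1899: Wed (+1)  1900: Thu (+1)  1901: Fri (+1) ✓  1902: Sat (+1)
Friday years: 1861, 1867, 1872, 1878, 1889, 1895, 1901 — 7 in total.

7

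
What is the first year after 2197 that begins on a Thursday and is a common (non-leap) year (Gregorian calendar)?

2201

Jan 1 advances by 2 weekdays after a leap year and by 1 after a common year.
2197: Jan 1 is Sunday.
2198: Monday
2199: Tuesday
2200: Wednesday
2201: Thursday
2201 begins on a Thursday and is a common year.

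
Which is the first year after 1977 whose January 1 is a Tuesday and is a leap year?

Jan 1 advances by 2 weekdays after a leap year and by 1 after a common year.
1977: Jan 1 is Saturday.
1978: Sunday
1979: Monday
1980: Tuesday (leap)
1980 begins on a Tuesday and is a leap year.

1980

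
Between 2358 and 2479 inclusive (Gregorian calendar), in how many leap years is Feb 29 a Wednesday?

Leap years in 2358–2479: 30 of them.
Feb 29 weekday advances by 5 (mod 7) from one leap year to the next four years later (or differs when a century non-leap intervenes).
Leap-day weekdays: 2360:Mon 2364:Sat 2368:Thu 2372:Tue 2376:Sun 2380:Fri 2384:Wed✓ 2388:Mon 2392:Sat 2396:Thu 2400:Tue 2404:Sun 2408:Fri …(4 more)… 2428:Tue 2432:Sun 2436:Fri 2440:Wed✓ 2444:Mon 2448:Sat 2452:Thu 2456:Tue 2460:Sun 2464:Fri 2468:Wed✓ 2472:Mon 2476:Sat
Wednesday: 2384, 2412, 2440, 2468 → 4.

4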